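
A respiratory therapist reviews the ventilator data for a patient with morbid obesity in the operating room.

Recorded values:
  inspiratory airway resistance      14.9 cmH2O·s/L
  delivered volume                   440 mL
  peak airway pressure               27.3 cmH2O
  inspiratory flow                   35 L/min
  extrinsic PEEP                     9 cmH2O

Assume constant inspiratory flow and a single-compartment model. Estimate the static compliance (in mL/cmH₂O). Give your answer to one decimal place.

Flow: 35 L/min ÷ 60 = 0.5833 L/s.
Equation of motion (constant flow): PIP = Vt/C + R·V̇ + PEEP.
Vt/C = PIP − R·V̇ − PEEP = 27.3 − 14.9×0.5833 − 9 = 27.3 − 8.691 − 9 = 9.609 cmH2O.
C = Vt / 9.609 = 440 / 9.609 = 45.79 mL/cmH2O.

45.8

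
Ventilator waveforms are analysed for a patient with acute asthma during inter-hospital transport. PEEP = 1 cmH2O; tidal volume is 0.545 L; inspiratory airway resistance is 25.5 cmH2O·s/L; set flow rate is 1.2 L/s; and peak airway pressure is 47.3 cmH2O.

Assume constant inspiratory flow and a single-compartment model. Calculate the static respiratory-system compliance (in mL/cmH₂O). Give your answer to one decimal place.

Equation of motion (constant flow): PIP = Vt/C + R·V̇ + PEEP.
Vt/C = PIP − R·V̇ − PEEP = 47.3 − 25.5×1.2 − 1 = 47.3 − 30.6 − 1 = 15.7 cmH2O.
C = Vt / 15.7 = 545 / 15.7 = 34.713 mL/cmH2O.

34.7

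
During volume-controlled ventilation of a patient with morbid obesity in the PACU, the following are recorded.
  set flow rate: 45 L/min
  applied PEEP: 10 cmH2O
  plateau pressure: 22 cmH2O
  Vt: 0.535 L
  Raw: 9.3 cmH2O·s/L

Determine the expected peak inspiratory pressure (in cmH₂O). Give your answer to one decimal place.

29.0

Flow: 45 L/min ÷ 60 = 0.75 L/s.
PIP = Pplat + Raw × flow = 22 + 9.3 × 0.75 = 22 + 6.975 = 28.975 cmH2O.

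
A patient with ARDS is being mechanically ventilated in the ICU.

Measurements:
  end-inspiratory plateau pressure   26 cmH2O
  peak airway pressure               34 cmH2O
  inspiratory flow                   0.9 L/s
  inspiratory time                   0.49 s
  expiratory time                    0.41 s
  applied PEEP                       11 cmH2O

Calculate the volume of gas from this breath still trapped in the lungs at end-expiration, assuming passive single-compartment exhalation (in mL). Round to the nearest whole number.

Vt = flow × Ti = 0.9 L/s × 0.49 s × 1000 mL/L = 441.0 mL.
R = (PIP − Pplat)/V̇ = (34 − 26) / 0.9 = 8.0/0.9 = 8.889 cmH2O·s/L.
C = Vt/(Pplat − PEEP) = 441.0 / (26 − 11) = 441.0/15.0 = 29.4 mL/cmH2O.
τ = R × C = 8.889 × 0.0294 L/cmH2O = 0.2613 s.
Fraction remaining = e^(−Te/τ) = e^(−0.41/0.2613) = 0.2082.
Trapped volume = 441.0 × 0.2082 = 91.816 mL.

92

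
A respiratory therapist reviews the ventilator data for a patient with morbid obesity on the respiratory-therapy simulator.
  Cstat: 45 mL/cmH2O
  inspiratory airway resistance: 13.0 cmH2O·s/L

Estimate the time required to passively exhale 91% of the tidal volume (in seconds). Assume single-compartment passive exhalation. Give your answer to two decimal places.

τ = R × C = 13.0 × 45 mL/cmH2O = 13.0 × 0.045 L/cmH2O = 0.585 s.
Exhaled fraction f = 1 − e^(−t/τ) → t = −τ·ln(1 − f) = −0.585·ln(0.09) = 1.409 s.

1.41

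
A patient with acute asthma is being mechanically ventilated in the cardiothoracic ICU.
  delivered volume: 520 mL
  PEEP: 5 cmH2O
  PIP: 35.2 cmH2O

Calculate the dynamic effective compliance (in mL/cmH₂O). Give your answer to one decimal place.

Dynamic compliance = Vt / (PIP − PEEP) = 520 / (35.2 − 5) = 520 / 30.2 = 17.219 mL/cmH2O.

17.2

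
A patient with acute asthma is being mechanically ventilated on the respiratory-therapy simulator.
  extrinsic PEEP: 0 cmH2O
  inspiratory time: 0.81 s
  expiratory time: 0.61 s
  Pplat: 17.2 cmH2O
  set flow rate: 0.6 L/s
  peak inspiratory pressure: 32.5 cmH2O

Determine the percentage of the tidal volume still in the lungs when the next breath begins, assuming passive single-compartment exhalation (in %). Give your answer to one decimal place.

Vt = flow × Ti = 0.6 L/s × 0.81 s × 1000 mL/L = 486.0 mL.
R = (PIP − Pplat)/V̇ = (32.5 − 17.2) / 0.6 = 15.3/0.6 = 25.5 cmH2O·s/L.
C = Vt/(Pplat − PEEP) = 486.0 / (17.2 − 0) = 486.0/17.2 = 28.256 mL/cmH2O.
τ = R × C = 25.5 × 0.02826 L/cmH2O = 0.7206 s.
Fraction remaining at end-expiration = e^(−Te/τ) = e^(−0.61/0.7206) = 0.4289 → 42.89%.

42.9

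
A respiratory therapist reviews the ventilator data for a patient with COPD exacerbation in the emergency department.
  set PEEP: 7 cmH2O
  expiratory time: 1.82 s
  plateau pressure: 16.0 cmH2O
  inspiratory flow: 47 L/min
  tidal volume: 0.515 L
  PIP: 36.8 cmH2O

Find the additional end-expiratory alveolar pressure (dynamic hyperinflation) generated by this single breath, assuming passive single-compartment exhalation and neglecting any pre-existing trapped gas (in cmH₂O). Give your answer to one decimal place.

Flow: 47 L/min ÷ 60 = 0.7833 L/s.
R = (PIP − Pplat)/V̇ = (36.8 − 16.0) / 0.7833 = 20.8/0.7833 = 26.554 cmH2O·s/L.
C = Vt/(Pplat − PEEP) = 515.0 / (16.0 − 7) = 515.0/9.0 = 57.222 mL/cmH2O.
τ = R × C = 26.554 × 0.05722 L/cmH2O = 1.519 s.
Fraction remaining = e^(−Te/τ) = e^(−1.82/1.519) = 0.3017; trapped volume = 515.0 × 0.3017 = 155.38 mL.
Additional alveolar pressure from trapping ≈ V_trapped / C = 155.38 / 57.222 = 2.715 cmH2O.

2.7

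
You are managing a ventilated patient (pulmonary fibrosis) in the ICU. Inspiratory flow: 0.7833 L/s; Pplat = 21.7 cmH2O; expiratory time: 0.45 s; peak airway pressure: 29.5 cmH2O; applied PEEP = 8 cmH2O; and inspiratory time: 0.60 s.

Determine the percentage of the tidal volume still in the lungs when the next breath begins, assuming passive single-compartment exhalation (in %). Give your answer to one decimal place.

26.8

Vt = flow × Ti = 0.7833 L/s × 0.60 s × 1000 mL/L = 469.98 mL.
R = (PIP − Pplat)/V̇ = (29.5 − 21.7) / 0.7833 = 7.8/0.7833 = 9.958 cmH2O·s/L.
C = Vt/(Pplat − PEEP) = 469.98 / (21.7 − 8) = 469.98/13.7 = 34.305 mL/cmH2O.
τ = R × C = 9.958 × 0.03431 L/cmH2O = 0.3417 s.
Fraction remaining at end-expiration = e^(−Te/τ) = e^(−0.45/0.3417) = 0.268 → 26.8%.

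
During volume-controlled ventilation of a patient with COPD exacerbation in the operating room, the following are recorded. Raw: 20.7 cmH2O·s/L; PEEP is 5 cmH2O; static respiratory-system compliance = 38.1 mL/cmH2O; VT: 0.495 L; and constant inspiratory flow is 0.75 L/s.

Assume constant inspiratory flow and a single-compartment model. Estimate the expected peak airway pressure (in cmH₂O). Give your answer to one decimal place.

Equation of motion (constant flow): PIP = Vt/C + R·V̇ + PEEP.
PIP = 495/38.1 + 20.7×0.75 + 5 = 12.992 + 15.525 + 5 = 33.517 cmH2O.

33.5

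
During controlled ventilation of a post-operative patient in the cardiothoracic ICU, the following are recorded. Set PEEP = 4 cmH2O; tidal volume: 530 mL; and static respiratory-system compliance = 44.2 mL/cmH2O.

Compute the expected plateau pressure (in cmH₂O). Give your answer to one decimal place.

Pplat = PEEP + Vt / Cstat = 4 + 530 / 44.2 = 4 + 11.991 = 15.991 cmH2O.

16.0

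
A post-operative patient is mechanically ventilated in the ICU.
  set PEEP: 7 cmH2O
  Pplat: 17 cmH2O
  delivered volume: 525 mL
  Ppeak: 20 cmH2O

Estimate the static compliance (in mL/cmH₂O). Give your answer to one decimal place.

Cstat = Vt / (Pplat − PEEP) = 525 / (17 − 7) = 525 / 10.0 = 52.5 mL/cmH2O.

52.5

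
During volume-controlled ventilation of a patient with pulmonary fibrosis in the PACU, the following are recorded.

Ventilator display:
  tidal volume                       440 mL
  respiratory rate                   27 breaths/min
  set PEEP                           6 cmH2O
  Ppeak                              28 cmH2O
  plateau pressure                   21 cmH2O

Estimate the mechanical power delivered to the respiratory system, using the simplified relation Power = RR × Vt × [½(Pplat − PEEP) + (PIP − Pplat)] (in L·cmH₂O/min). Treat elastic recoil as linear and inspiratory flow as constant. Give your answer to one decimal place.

Per-breath work = Vt × [½(Pplat−PEEP) + (PIP−Pplat)] = 0.440 × [0.5×15.0 + 7.0] = 0.440 × 14.5 = 6.38 L·cmH2O.
Power = 27 × 6.38 = 172.26 L·cmH2O/min.

172.3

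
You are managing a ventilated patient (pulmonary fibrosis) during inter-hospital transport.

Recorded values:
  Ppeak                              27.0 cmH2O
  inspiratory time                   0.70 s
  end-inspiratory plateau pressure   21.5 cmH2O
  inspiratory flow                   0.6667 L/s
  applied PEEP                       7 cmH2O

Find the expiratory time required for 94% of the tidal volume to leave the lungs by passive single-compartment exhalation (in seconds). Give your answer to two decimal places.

Vt = flow × Ti = 0.6667 L/s × 0.70 s × 1000 mL/L = 466.69 mL.
R = (PIP − Pplat)/V̇ = (27.0 − 21.5) / 0.6667 = 5.5/0.6667 = 8.25 cmH2O·s/L.
C = Vt/(Pplat − PEEP) = 466.69 / (21.5 − 7) = 466.69/14.5 = 32.186 mL/cmH2O.
τ = R × C = 8.25 × 0.03219 L/cmH2O = 0.2656 s.
t = −τ·ln(1 − 0.94) = −0.2656·ln(0.06) = 0.7472 s.

0.75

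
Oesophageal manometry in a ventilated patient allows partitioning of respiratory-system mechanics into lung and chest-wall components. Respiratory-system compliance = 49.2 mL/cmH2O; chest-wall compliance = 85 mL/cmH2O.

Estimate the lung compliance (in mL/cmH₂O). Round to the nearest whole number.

1/CL = 1/Crs − 1/Ccw.
1/CL = 1/49.2 − 1/85 = 0.00856.
CL = 116.82 mL/cmH2O.

117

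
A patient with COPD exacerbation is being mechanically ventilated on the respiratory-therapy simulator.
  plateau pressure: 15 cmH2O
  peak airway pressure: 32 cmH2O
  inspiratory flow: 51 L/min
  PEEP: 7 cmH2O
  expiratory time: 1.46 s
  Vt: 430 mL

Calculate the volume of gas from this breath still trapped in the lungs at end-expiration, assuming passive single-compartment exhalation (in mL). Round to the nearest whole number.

111

Flow: 51 L/min ÷ 60 = 0.85 L/s.
R = (PIP − Pplat)/V̇ = (32 − 15) / 0.85 = 17.0/0.85 = 20.0 cmH2O·s/L.
C = Vt/(Pplat − PEEP) = 430.0 / (15 − 7) = 430.0/8.0 = 53.75 mL/cmH2O.
τ = R × C = 20.0 × 0.05375 L/cmH2O = 1.075 s.
Fraction remaining = e^(−Te/τ) = e^(−1.46/1.075) = 0.2571.
Trapped volume = 430.0 × 0.2571 = 110.55 mL.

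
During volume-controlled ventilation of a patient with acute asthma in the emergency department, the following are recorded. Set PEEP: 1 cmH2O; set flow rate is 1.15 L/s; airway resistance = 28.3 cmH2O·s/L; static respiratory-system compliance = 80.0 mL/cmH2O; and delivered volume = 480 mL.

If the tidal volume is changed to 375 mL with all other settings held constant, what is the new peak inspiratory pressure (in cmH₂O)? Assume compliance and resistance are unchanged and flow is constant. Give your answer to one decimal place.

38.2

PIP = Vt/C + R·V̇ + PEEP (constant-flow equation of motion).
Only the elastic term changes: ΔPIP = ΔVt / C = (375 − 480) / 80.0 = -1.313 cmH2O.
Original PIP = 480/80.0 + 28.3×1.15 + 1 = 39.545 cmH2O; new PIP = 39.545 + (-1.313) = 38.232 cmH2O.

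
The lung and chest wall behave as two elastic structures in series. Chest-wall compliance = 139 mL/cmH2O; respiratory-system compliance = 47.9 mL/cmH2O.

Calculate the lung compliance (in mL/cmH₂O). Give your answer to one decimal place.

1/CL = 1/Crs − 1/Ccw.
1/CL = 1/47.9 − 1/139 = 0.01368.
CL = 73.099 mL/cmH2O.

73.1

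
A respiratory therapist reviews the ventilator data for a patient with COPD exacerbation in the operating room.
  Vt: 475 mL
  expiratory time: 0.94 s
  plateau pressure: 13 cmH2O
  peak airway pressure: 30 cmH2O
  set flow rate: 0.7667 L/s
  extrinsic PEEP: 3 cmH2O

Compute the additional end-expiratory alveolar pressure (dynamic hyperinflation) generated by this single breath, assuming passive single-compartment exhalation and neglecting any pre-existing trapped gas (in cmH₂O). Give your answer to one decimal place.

4.1

R = (PIP − Pplat)/V̇ = (30 − 13) / 0.7667 = 17.0/0.7667 = 22.173 cmH2O·s/L.
C = Vt/(Pplat − PEEP) = 475.0 / (13 − 3) = 475.0/10.0 = 47.5 mL/cmH2O.
τ = R × C = 22.173 × 0.0475 L/cmH2O = 1.053 s.
Fraction remaining = e^(−Te/τ) = e^(−0.94/1.053) = 0.4096; trapped volume = 475.0 × 0.4096 = 194.56 mL.
Additional alveolar pressure from trapping ≈ V_trapped / C = 194.56 / 47.5 = 4.096 cmH2O.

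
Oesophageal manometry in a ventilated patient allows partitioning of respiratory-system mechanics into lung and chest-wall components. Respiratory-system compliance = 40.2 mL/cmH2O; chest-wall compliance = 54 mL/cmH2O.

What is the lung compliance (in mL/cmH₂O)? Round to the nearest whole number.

1/CL = 1/Crs − 1/Ccw.
1/CL = 1/40.2 − 1/54 = 0.006357.
CL = 157.31 mL/cmH2O.

157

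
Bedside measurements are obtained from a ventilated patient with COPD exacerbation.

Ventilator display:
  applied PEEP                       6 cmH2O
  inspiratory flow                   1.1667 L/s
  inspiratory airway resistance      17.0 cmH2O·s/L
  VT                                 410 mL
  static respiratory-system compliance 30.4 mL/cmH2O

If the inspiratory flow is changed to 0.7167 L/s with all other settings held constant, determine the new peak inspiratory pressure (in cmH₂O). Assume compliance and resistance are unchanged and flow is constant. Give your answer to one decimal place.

31.7

PIP = Vt/C + R·V̇ + PEEP (constant-flow equation of motion).
Only the resistive term changes: ΔPIP = R × ΔV̇ = 17.0 × (0.7167 − 1.1667) = 17.0 × -0.45 = -7.65 cmH2O.
Original PIP = 410/30.4 + 17.0×1.1667 + 6 = 39.321 cmH2O; new PIP = 39.321 + (-7.65) = 31.671 cmH2O.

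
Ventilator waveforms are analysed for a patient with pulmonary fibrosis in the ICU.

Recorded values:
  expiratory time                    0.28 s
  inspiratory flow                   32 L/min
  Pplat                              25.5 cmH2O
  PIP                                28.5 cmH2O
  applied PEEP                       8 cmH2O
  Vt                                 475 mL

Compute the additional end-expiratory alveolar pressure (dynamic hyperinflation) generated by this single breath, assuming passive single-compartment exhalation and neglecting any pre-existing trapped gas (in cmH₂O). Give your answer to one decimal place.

2.8

Flow: 32 L/min ÷ 60 = 0.5333 L/s.
R = (PIP − Pplat)/V̇ = (28.5 − 25.5) / 0.5333 = 3.0/0.5333 = 5.625 cmH2O·s/L.
C = Vt/(Pplat − PEEP) = 475.0 / (25.5 − 8) = 475.0/17.5 = 27.143 mL/cmH2O.
τ = R × C = 5.625 × 0.02714 L/cmH2O = 0.1527 s.
Fraction remaining = e^(−Te/τ) = e^(−0.28/0.1527) = 0.1598; trapped volume = 475.0 × 0.1598 = 75.905 mL.
Additional alveolar pressure from trapping ≈ V_trapped / C = 75.905 / 27.143 = 2.796 cmH2O.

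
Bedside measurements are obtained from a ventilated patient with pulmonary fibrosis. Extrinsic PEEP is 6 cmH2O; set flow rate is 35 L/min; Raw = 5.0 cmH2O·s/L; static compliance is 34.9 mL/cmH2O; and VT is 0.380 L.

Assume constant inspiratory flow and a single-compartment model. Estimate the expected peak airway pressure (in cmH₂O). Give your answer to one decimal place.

19.8

Flow: 35 L/min ÷ 60 = 0.5833 L/s.
Equation of motion (constant flow): PIP = Vt/C + R·V̇ + PEEP.
PIP = 380/34.9 + 5.0×0.5833 + 6 = 10.888 + 2.917 + 6 = 19.805 cmH2O.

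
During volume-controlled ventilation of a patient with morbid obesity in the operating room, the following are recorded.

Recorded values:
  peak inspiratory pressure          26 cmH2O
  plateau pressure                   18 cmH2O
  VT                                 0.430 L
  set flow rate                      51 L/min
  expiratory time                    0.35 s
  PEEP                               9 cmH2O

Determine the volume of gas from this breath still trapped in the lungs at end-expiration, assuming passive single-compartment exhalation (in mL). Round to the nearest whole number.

197

Flow: 51 L/min ÷ 60 = 0.85 L/s.
R = (PIP − Pplat)/V̇ = (26 − 18) / 0.85 = 8.0/0.85 = 9.412 cmH2O·s/L.
C = Vt/(Pplat − PEEP) = 430.0 / (18 − 9) = 430.0/9.0 = 47.778 mL/cmH2O.
τ = R × C = 9.412 × 0.04778 L/cmH2O = 0.4497 s.
Fraction remaining = e^(−Te/τ) = e^(−0.35/0.4497) = 0.4592.
Trapped volume = 430.0 × 0.4592 = 197.46 mL.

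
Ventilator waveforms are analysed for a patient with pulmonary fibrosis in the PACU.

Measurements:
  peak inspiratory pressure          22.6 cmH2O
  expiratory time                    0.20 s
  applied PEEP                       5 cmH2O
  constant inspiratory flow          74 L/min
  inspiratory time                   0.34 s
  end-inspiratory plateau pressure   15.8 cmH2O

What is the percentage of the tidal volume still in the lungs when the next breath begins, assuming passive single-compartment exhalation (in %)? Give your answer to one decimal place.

39.3

Flow: 74 L/min ÷ 60 = 1.2333 L/s.
Vt = flow × Ti = 1.2333 L/s × 0.34 s × 1000 mL/L = 419.32 mL.
R = (PIP − Pplat)/V̇ = (22.6 − 15.8) / 1.2333 = 6.8/1.2333 = 5.514 cmH2O·s/L.
C = Vt/(Pplat − PEEP) = 419.32 / (15.8 − 5) = 419.32/10.8 = 38.826 mL/cmH2O.
τ = R × C = 5.514 × 0.03883 L/cmH2O = 0.2141 s.
Fraction remaining at end-expiration = e^(−Te/τ) = e^(−0.20/0.2141) = 0.3929 → 39.29%.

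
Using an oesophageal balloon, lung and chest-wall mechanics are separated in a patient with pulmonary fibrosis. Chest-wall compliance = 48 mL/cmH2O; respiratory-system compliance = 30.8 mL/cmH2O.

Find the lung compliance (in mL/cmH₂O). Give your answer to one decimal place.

86.0

1/CL = 1/Crs − 1/Ccw.
1/CL = 1/30.8 − 1/48 = 0.01163.
CL = 85.985 mL/cmH2O.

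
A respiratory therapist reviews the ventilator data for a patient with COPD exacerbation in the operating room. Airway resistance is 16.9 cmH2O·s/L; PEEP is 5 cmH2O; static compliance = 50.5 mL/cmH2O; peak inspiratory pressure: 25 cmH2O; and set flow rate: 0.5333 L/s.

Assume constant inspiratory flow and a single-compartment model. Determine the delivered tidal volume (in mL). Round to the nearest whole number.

Equation of motion (constant flow): PIP = Vt/C + R·V̇ + PEEP.
Vt/C = PIP − R·V̇ − PEEP = 25 − 9.013 − 5 = 10.987 cmH2O.
Vt = C × 10.987 = 50.5 × 10.987 = 554.84 mL.

555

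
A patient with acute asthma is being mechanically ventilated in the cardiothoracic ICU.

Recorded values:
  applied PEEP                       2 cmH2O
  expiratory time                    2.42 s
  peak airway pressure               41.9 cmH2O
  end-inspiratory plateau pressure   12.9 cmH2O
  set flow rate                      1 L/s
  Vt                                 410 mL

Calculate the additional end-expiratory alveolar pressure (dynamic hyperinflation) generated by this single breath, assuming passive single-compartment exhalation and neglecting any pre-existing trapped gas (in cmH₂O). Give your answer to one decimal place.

R = (PIP − Pplat)/V̇ = (41.9 − 12.9) / 1 = 29.0/1 = 29.0 cmH2O·s/L.
C = Vt/(Pplat − PEEP) = 410.0 / (12.9 − 2) = 410.0/10.9 = 37.615 mL/cmH2O.
τ = R × C = 29.0 × 0.03762 L/cmH2O = 1.091 s.
Fraction remaining = e^(−Te/τ) = e^(−2.42/1.091) = 0.1088; trapped volume = 410.0 × 0.1088 = 44.608 mL.
Additional alveolar pressure from trapping ≈ V_trapped / C = 44.608 / 37.615 = 1.186 cmH2O.

1.2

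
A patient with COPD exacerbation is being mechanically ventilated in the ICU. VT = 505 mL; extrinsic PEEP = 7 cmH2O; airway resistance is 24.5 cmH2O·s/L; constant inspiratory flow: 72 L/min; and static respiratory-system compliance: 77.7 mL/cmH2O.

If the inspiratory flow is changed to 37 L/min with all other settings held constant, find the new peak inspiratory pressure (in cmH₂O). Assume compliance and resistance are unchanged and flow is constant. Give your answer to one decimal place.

Flow: 72 L/min ÷ 60 = 1.2 L/s.
New flow: 37 L/min ÷ 60 = 0.6167 L/s.
PIP = Vt/C + R·V̇ + PEEP (constant-flow equation of motion).
Only the resistive term changes: ΔPIP = R × ΔV̇ = 24.5 × (0.6167 − 1.2) = 24.5 × -0.5833 = -14.291 cmH2O.
Original PIP = 505/77.7 + 24.5×1.2 + 7 = 42.899 cmH2O; new PIP = 42.899 + (-14.291) = 28.608 cmH2O.

28.6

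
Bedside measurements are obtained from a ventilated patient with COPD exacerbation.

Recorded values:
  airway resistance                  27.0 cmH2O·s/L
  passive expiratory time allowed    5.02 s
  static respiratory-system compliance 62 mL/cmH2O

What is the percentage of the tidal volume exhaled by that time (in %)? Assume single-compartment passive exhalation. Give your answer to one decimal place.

95.0

τ = R × C = 27.0 × 62 mL/cmH2O = 27.0 × 0.062 L/cmH2O = 1.674 s.
Passive exhalation: V(t)/V₀ = e^(−t/τ) = e^(−5.02/1.674) = 0.04985.
Fraction exhaled = 1 − 0.04985 = 0.9502 → 95.02%.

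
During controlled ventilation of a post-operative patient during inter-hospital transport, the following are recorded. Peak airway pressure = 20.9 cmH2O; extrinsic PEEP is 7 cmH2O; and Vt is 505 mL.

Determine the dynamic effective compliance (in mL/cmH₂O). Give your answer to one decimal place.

Dynamic compliance = Vt / (PIP − PEEP) = 505 / (20.9 − 7) = 505 / 13.9 = 36.331 mL/cmH2O.

36.3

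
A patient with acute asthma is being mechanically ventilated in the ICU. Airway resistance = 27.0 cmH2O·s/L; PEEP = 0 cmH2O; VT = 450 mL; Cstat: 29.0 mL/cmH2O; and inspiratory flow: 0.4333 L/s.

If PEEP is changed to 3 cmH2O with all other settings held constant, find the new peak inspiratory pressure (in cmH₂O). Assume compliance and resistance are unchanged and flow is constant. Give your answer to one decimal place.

PIP = Vt/C + R·V̇ + PEEP (constant-flow equation of motion).
Only the baseline term changes: ΔPIP = ΔPEEP = 3 − 0 = 3.0 cmH2O.
Original PIP = 450/29.0 + 27.0×0.4333 + 0 = 27.216 cmH2O; new PIP = 27.216 + (3.0) = 30.216 cmH2O.

30.2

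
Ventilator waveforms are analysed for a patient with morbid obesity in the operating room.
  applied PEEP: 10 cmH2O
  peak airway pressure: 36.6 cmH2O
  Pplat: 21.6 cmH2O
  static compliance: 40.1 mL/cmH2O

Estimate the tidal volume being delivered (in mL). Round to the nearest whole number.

Vt = Cstat × (Pplat − PEEP) = 40.1 × (21.6 − 10) = 40.1 × 11.6 = 465.16 mL.

465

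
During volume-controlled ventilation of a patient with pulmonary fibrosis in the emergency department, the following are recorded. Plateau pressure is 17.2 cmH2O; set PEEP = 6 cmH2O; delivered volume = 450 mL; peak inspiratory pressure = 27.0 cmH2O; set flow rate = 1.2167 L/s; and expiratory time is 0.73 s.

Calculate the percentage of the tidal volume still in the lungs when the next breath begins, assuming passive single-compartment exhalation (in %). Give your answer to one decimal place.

10.5

R = (PIP − Pplat)/V̇ = (27.0 − 17.2) / 1.2167 = 9.8/1.2167 = 8.055 cmH2O·s/L.
C = Vt/(Pplat − PEEP) = 450.0 / (17.2 − 6) = 450.0/11.2 = 40.179 mL/cmH2O.
τ = R × C = 8.055 × 0.04018 L/cmH2O = 0.3236 s.
Fraction remaining at end-expiration = e^(−Te/τ) = e^(−0.73/0.3236) = 0.1048 → 10.48%.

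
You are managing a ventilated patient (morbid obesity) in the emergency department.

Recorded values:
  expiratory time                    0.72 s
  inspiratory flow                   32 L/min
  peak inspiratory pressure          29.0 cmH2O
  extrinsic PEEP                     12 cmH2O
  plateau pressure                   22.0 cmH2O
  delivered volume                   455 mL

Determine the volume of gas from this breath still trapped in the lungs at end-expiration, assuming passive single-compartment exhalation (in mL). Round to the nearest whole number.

136

Flow: 32 L/min ÷ 60 = 0.5333 L/s.
R = (PIP − Pplat)/V̇ = (29.0 − 22.0) / 0.5333 = 7.0/0.5333 = 13.126 cmH2O·s/L.
C = Vt/(Pplat − PEEP) = 455.0 / (22.0 − 12) = 455.0/10.0 = 45.5 mL/cmH2O.
τ = R × C = 13.126 × 0.0455 L/cmH2O = 0.5972 s.
Fraction remaining = e^(−Te/τ) = e^(−0.72/0.5972) = 0.2995.
Trapped volume = 455.0 × 0.2995 = 136.27 mL.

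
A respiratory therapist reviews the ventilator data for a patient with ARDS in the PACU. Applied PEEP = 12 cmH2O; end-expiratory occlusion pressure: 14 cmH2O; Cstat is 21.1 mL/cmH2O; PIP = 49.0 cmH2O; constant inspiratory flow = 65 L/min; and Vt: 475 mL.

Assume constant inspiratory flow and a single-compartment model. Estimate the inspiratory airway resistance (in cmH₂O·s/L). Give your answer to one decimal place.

11.5

Flow: 65 L/min ÷ 60 = 1.0833 L/s.
Total PEEP = 14 cmH2O (set 12 + intrinsic 2); this is the baseline alveolar pressure.
Equation of motion (constant flow): PIP = Vt/C + R·V̇ + PEEP.
R·V̇ = PIP − Vt/C − PEEP = 49.0 − 475/21.1 − 14 = 49.0 − 22.512 − 14 = 12.488 cmH2O.
R = 12.488 / 1.0833 = 11.528 cmH2O·s/L.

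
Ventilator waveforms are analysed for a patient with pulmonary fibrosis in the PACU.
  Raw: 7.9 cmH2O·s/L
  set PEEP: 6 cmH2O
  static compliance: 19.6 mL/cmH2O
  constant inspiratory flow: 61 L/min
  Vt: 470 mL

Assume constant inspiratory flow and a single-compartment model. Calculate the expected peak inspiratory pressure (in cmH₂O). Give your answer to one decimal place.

Flow: 61 L/min ÷ 60 = 1.0167 L/s.
Equation of motion (constant flow): PIP = Vt/C + R·V̇ + PEEP.
PIP = 470/19.6 + 7.9×1.0167 + 6 = 23.98 + 8.032 + 6 = 38.012 cmH2O.

38.0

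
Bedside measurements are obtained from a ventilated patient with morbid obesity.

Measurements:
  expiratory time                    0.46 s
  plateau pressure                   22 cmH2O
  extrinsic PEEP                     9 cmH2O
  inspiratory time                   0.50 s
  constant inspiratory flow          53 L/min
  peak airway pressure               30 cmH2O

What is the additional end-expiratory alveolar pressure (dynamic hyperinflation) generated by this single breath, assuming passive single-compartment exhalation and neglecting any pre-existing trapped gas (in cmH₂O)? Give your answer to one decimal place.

2.9

Flow: 53 L/min ÷ 60 = 0.8833 L/s.
Vt = flow × Ti = 0.8833 L/s × 0.50 s × 1000 mL/L = 441.65 mL.
R = (PIP − Pplat)/V̇ = (30 − 22) / 0.8833 = 8.0/0.8833 = 9.057 cmH2O·s/L.
C = Vt/(Pplat − PEEP) = 441.65 / (22 − 9) = 441.65/13.0 = 33.973 mL/cmH2O.
τ = R × C = 9.057 × 0.03397 L/cmH2O = 0.3077 s.
Fraction remaining = e^(−Te/τ) = e^(−0.46/0.3077) = 0.2243; trapped volume = 441.65 × 0.2243 = 99.062 mL.
Additional alveolar pressure from trapping ≈ V_trapped / C = 99.062 / 33.973 = 2.916 cmH2O.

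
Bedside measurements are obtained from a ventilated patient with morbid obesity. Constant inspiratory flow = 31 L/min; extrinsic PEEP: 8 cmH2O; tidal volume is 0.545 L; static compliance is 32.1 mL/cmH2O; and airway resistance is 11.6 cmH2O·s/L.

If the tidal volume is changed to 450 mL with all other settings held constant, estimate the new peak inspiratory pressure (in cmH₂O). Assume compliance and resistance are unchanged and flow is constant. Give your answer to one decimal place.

Flow: 31 L/min ÷ 60 = 0.5167 L/s.
PIP = Vt/C + R·V̇ + PEEP (constant-flow equation of motion).
Only the elastic term changes: ΔPIP = ΔVt / C = (450 − 545) / 32.1 = -2.96 cmH2O.
Original PIP = 545/32.1 + 11.6×0.5167 + 8 = 30.972 cmH2O; new PIP = 30.972 + (-2.96) = 28.012 cmH2O.

28.0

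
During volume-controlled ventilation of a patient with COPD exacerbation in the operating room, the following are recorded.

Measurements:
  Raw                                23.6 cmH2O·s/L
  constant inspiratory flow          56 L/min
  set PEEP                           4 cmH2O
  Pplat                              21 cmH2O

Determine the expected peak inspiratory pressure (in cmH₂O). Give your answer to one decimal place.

43.0

Flow: 56 L/min ÷ 60 = 0.9333 L/s.
PIP = Pplat + Raw × flow = 21 + 23.6 × 0.9333 = 21 + 22.026 = 43.026 cmH2O.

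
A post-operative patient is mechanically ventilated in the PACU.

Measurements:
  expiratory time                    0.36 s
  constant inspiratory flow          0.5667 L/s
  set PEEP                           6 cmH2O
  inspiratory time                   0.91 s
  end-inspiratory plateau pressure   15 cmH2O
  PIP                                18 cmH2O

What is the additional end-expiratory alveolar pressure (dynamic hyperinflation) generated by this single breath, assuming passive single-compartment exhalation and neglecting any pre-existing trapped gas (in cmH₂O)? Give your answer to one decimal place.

2.7

Vt = flow × Ti = 0.5667 L/s × 0.91 s × 1000 mL/L = 515.7 mL.
R = (PIP − Pplat)/V̇ = (18 − 15) / 0.5667 = 3.0/0.5667 = 5.294 cmH2O·s/L.
C = Vt/(Pplat − PEEP) = 515.7 / (15 − 6) = 515.7/9.0 = 57.3 mL/cmH2O.
τ = R × C = 5.294 × 0.0573 L/cmH2O = 0.3033 s.
Fraction remaining = e^(−Te/τ) = e^(−0.36/0.3033) = 0.3052; trapped volume = 515.7 × 0.3052 = 157.39 mL.
Additional alveolar pressure from trapping ≈ V_trapped / C = 157.39 / 57.3 = 2.747 cmH2O.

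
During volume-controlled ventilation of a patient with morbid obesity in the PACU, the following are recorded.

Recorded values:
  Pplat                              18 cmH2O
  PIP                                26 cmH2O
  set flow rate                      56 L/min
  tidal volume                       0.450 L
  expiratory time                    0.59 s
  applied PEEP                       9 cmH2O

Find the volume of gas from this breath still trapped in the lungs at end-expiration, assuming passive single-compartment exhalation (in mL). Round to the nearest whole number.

Flow: 56 L/min ÷ 60 = 0.9333 L/s.
R = (PIP − Pplat)/V̇ = (26 − 18) / 0.9333 = 8.0/0.9333 = 8.572 cmH2O·s/L.
C = Vt/(Pplat − PEEP) = 450.0 / (18 − 9) = 450.0/9.0 = 50.0 mL/cmH2O.
τ = R × C = 8.572 × 0.05 L/cmH2O = 0.4286 s.
Fraction remaining = e^(−Te/τ) = e^(−0.59/0.4286) = 0.2524.
Trapped volume = 450.0 × 0.2524 = 113.58 mL.

114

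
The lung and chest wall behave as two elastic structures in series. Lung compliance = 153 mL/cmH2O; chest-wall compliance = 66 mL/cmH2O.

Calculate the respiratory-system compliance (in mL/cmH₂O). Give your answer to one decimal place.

46.1

Lung and chest wall are elastances in series: 1/Crs = 1/CL + 1/Ccw.
1/Crs = 1/153 + 1/66 = 0.02169.
Crs = 46.104 mL/cmH2O.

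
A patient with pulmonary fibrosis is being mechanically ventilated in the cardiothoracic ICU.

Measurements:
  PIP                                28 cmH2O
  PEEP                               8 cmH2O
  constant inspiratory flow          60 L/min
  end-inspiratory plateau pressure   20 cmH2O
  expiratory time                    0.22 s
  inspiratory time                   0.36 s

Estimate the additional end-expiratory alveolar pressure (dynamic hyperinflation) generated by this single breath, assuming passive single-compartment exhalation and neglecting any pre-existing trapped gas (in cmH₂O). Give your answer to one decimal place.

4.8

Flow: 60 L/min ÷ 60 = 1 L/s.
Vt = flow × Ti = 1 L/s × 0.36 s × 1000 mL/L = 360.0 mL.
R = (PIP − Pplat)/V̇ = (28 − 20) / 1 = 8.0/1 = 8.0 cmH2O·s/L.
C = Vt/(Pplat − PEEP) = 360.0 / (20 − 8) = 360.0/12.0 = 30.0 mL/cmH2O.
τ = R × C = 8.0 × 0.03 L/cmH2O = 0.24 s.
Fraction remaining = e^(−Te/τ) = e^(−0.22/0.24) = 0.3998; trapped volume = 360.0 × 0.3998 = 143.93 mL.
Additional alveolar pressure from trapping ≈ V_trapped / C = 143.93 / 30.0 = 4.798 cmH2O.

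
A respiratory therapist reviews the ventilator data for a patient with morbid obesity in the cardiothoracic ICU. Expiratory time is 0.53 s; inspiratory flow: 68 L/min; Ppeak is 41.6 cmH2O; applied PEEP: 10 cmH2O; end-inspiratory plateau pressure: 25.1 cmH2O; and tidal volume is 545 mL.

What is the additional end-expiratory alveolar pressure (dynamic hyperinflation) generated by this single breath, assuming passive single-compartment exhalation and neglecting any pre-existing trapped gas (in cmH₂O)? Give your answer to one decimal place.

Flow: 68 L/min ÷ 60 = 1.1333 L/s.
R = (PIP − Pplat)/V̇ = (41.6 − 25.1) / 1.1333 = 16.5/1.1333 = 14.559 cmH2O·s/L.
C = Vt/(Pplat − PEEP) = 545.0 / (25.1 − 10) = 545.0/15.1 = 36.093 mL/cmH2O.
τ = R × C = 14.559 × 0.03609 L/cmH2O = 0.5254 s.
Fraction remaining = e^(−Te/τ) = e^(−0.53/0.5254) = 0.3647; trapped volume = 545.0 × 0.3647 = 198.76 mL.
Additional alveolar pressure from trapping ≈ V_trapped / C = 198.76 / 36.093 = 5.507 cmH2O.

5.5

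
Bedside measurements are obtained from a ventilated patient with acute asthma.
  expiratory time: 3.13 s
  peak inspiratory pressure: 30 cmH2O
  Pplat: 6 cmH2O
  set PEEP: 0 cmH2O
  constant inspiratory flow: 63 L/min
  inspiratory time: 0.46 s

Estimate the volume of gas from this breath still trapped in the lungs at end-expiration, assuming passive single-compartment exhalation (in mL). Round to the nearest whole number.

Flow: 63 L/min ÷ 60 = 1.05 L/s.
Vt = flow × Ti = 1.05 L/s × 0.46 s × 1000 mL/L = 483.0 mL.
R = (PIP − Pplat)/V̇ = (30 − 6) / 1.05 = 24.0/1.05 = 22.857 cmH2O·s/L.
C = Vt/(Pplat − PEEP) = 483.0 / (6 − 0) = 483.0/6.0 = 80.5 mL/cmH2O.
τ = R × C = 22.857 × 0.0805 L/cmH2O = 1.84 s.
Fraction remaining = e^(−Te/τ) = e^(−3.13/1.84) = 0.1825.
Trapped volume = 483.0 × 0.1825 = 88.148 mL.

88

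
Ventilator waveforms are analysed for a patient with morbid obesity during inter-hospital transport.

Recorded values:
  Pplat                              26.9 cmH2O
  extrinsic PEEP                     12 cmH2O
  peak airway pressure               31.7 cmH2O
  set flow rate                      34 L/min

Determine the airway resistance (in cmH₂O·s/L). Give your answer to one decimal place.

8.5

Flow: 34 L/min ÷ 60 = 0.5667 L/s.
Raw = (PIP − Pplat) / flow = (31.7 − 26.9) / 0.5667 = 4.8 / 0.5667 = 8.47 cmH2O·s/L.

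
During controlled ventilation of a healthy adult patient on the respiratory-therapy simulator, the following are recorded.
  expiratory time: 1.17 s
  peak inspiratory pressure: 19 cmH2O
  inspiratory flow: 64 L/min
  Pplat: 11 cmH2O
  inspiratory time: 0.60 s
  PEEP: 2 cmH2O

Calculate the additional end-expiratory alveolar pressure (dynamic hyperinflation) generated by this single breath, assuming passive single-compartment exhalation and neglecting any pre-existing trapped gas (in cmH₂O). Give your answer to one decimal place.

1.0

Flow: 64 L/min ÷ 60 = 1.0667 L/s.
Vt = flow × Ti = 1.0667 L/s × 0.60 s × 1000 mL/L = 640.02 mL.
R = (PIP − Pplat)/V̇ = (19 − 11) / 1.0667 = 8.0/1.0667 = 7.5 cmH2O·s/L.
C = Vt/(Pplat − PEEP) = 640.02 / (11 − 2) = 640.02/9.0 = 71.113 mL/cmH2O.
τ = R × C = 7.5 × 0.07111 L/cmH2O = 0.5333 s.
Fraction remaining = e^(−Te/τ) = e^(−1.17/0.5333) = 0.1115; trapped volume = 640.02 × 0.1115 = 71.362 mL.
Additional alveolar pressure from trapping ≈ V_trapped / C = 71.362 / 71.113 = 1.004 cmH2O.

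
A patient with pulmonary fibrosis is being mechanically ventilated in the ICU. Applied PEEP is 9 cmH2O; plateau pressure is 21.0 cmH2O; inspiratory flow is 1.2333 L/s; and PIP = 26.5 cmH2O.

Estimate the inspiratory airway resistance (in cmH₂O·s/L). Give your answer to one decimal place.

Raw = (PIP − Pplat) / flow = (26.5 − 21.0) / 1.2333 = 5.5 / 1.2333 = 4.46 cmH2O·s/L.

4.5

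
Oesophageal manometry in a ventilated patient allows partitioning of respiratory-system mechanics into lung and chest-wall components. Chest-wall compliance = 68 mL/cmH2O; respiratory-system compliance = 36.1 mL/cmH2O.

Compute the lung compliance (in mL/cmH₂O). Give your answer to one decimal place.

1/CL = 1/Crs − 1/Ccw.
1/CL = 1/36.1 − 1/68 = 0.01299.
CL = 76.982 mL/cmH2O.

77.0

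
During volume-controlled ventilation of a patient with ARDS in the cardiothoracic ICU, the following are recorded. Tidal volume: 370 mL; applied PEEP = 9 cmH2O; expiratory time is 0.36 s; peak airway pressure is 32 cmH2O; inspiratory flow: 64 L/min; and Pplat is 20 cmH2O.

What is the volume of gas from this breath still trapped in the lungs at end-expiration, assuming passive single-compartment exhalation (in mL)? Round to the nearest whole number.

143

Flow: 64 L/min ÷ 60 = 1.0667 L/s.
R = (PIP − Pplat)/V̇ = (32 − 20) / 1.0667 = 12.0/1.0667 = 11.25 cmH2O·s/L.
C = Vt/(Pplat − PEEP) = 370.0 / (20 − 9) = 370.0/11.0 = 33.636 mL/cmH2O.
τ = R × C = 11.25 × 0.03364 L/cmH2O = 0.3785 s.
Fraction remaining = e^(−Te/τ) = e^(−0.36/0.3785) = 0.3863.
Trapped volume = 370.0 × 0.3863 = 142.93 mL.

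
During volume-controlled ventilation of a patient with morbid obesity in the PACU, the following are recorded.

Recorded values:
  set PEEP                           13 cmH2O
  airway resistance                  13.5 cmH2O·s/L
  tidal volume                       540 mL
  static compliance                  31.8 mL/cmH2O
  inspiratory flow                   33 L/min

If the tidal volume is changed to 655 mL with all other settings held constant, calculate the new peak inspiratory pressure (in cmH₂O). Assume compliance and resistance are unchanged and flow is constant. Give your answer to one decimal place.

Flow: 33 L/min ÷ 60 = 0.55 L/s.
PIP = Vt/C + R·V̇ + PEEP (constant-flow equation of motion).
Only the elastic term changes: ΔPIP = ΔVt / C = (655 − 540) / 31.8 = 3.616 cmH2O.
Original PIP = 540/31.8 + 13.5×0.55 + 13 = 37.406 cmH2O; new PIP = 37.406 + (3.616) = 41.022 cmH2O.

41.0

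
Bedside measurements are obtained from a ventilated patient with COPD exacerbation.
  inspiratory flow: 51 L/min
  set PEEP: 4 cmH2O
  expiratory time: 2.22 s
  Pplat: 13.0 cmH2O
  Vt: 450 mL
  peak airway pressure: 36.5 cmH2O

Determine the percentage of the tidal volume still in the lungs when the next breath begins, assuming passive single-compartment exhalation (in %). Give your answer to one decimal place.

20.1

Flow: 51 L/min ÷ 60 = 0.85 L/s.
R = (PIP − Pplat)/V̇ = (36.5 − 13.0) / 0.85 = 23.5/0.85 = 27.647 cmH2O·s/L.
C = Vt/(Pplat − PEEP) = 450.0 / (13.0 − 4) = 450.0/9.0 = 50.0 mL/cmH2O.
τ = R × C = 27.647 × 0.05 L/cmH2O = 1.382 s.
Fraction remaining at end-expiration = e^(−Te/τ) = e^(−2.22/1.382) = 0.2006 → 20.06%.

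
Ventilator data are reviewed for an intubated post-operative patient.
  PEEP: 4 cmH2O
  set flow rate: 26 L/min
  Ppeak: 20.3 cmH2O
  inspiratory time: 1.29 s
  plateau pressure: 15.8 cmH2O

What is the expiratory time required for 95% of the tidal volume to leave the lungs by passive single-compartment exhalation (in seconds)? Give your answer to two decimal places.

1.47

Flow: 26 L/min ÷ 60 = 0.4333 L/s.
Vt = flow × Ti = 0.4333 L/s × 1.29 s × 1000 mL/L = 558.96 mL.
R = (PIP − Pplat)/V̇ = (20.3 − 15.8) / 0.4333 = 4.5/0.4333 = 10.385 cmH2O·s/L.
C = Vt/(Pplat − PEEP) = 558.96 / (15.8 − 4) = 558.96/11.8 = 47.369 mL/cmH2O.
τ = R × C = 10.385 × 0.04737 L/cmH2O = 0.4919 s.
t = −τ·ln(1 − 0.95) = −0.4919·ln(0.05) = 1.474 s.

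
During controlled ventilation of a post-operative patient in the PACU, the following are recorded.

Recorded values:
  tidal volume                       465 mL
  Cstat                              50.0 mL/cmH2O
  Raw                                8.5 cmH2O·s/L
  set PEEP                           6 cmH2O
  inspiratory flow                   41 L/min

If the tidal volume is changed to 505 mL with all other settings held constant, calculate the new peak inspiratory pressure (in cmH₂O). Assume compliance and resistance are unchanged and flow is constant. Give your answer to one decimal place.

Flow: 41 L/min ÷ 60 = 0.6833 L/s.
PIP = Vt/C + R·V̇ + PEEP (constant-flow equation of motion).
Only the elastic term changes: ΔPIP = ΔVt / C = (505 − 465) / 50.0 = 0.8 cmH2O.
Original PIP = 465/50.0 + 8.5×0.6833 + 6 = 21.108 cmH2O; new PIP = 21.108 + (0.8) = 21.908 cmH2O.

21.9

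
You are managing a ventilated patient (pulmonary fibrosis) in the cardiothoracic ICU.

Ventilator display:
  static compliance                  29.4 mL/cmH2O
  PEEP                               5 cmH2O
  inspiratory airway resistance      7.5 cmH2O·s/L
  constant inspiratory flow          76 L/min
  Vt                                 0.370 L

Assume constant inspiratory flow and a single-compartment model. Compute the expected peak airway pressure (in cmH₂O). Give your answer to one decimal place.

Flow: 76 L/min ÷ 60 = 1.2667 L/s.
Equation of motion (constant flow): PIP = Vt/C + R·V̇ + PEEP.
PIP = 370/29.4 + 7.5×1.2667 + 5 = 12.585 + 9.5 + 5 = 27.085 cmH2O.

27.1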